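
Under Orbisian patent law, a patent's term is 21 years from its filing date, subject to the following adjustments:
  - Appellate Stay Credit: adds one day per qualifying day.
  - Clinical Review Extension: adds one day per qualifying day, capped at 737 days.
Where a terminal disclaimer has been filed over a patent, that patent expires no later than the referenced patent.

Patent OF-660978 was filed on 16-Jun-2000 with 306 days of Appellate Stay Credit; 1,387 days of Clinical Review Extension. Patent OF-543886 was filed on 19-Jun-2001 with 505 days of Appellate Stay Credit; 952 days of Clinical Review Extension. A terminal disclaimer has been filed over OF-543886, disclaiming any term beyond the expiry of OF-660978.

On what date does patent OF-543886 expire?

Natural term of OF-543886:
  Base: filing + 21 years → 19 June 2022.
  Appellate Stay Credit: +505 days → 6 November 2023.
  Clinical Review Extension: 952 days claimed exceeds the 737-day cap, so +737 days → 12 November 2025.
Expiry of referenced patent OF-660978:
  Base: filing + 21 years → 16 June 2021.
  Appellate Stay Credit: +306 days → 18 April 2022.
  Clinical Review Extension: 1387 days claimed exceeds the 737-day cap, so +737 days → 24 April 2024.
Terminal disclaimer: OF-543886 expires on the earlier of 12 November 2025 and 24 April 2024.

April 24, 2024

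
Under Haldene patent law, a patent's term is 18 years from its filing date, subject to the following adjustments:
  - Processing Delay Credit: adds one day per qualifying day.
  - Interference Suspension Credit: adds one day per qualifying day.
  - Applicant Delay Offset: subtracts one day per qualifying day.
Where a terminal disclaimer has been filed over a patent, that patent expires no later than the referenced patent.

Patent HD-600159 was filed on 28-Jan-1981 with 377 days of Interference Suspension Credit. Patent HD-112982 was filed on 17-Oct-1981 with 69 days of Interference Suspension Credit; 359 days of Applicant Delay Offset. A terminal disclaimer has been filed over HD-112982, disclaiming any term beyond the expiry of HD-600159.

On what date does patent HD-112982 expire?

December 31, 1998

Natural term of HD-112982:
  Base: filing + 18 years → 17 October 1999.
  Interference Suspension Credit: +69 days → 25 December 1999.
  Applicant Delay Offset: −359 days → 31 December 1998.
Expiry of referenced patent HD-600159:
  Base: filing + 18 years → 28 January 1999.
  Interference Suspension Credit: +377 days → 9 February 2000.
Terminal disclaimer: HD-112982 expires on the earlier of 31 December 1998 and 9 February 2000.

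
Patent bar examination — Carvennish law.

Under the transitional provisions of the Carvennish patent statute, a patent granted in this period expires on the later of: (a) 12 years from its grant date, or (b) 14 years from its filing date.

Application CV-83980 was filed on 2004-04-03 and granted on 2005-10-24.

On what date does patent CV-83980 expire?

(a) grant + 12 years → 24 October 2017.
(b) filing + 14 years → 3 April 2018.
Later of the two: 3 April 2018.

2018-04-03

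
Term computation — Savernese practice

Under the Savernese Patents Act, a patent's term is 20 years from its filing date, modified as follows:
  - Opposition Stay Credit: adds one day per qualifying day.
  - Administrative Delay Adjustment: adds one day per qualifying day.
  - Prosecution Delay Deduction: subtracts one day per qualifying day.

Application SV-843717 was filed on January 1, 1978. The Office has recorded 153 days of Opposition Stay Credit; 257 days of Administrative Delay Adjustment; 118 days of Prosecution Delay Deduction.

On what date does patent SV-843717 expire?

Base term: filing date + 20 years → 1 January 1998.
Opposition Stay Credit: +153 days → 3 June 1998.
Administrative Delay Adjustment: +257 days → 15 February 1999.
Prosecution Delay Deduction: −118 days → 20 October 1998.

October 20, 1998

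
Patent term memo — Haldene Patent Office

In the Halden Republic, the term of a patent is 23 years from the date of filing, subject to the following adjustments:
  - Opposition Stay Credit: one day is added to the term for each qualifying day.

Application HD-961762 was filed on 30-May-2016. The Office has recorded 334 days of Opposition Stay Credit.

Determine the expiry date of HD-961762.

Base term: filing date + 23 years → 30 May 2039.
Opposition Stay Credit: +334 days → 28 April 2040.

April 28, 2040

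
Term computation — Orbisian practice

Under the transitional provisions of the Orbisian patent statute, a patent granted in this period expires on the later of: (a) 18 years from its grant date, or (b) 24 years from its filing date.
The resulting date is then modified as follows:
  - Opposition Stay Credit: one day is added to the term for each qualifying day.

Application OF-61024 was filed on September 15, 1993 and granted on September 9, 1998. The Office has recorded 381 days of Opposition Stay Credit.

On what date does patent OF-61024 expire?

(a) grant + 18 years → 9 September 2016.
(b) filing + 24 years → 15 September 2017.
Later of the two: 15 September 2017.
Opposition Stay Credit: +381 days → 1 October 2018.

2018-10-01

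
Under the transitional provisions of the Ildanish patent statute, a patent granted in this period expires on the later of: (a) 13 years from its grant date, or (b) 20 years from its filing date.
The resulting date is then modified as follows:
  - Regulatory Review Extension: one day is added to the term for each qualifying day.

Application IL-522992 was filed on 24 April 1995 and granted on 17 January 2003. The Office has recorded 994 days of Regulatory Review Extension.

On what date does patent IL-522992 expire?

2018-10-07

(a) grant + 13 years → 17 January 2016.
(b) filing + 20 years → 24 April 2015.
Later of the two: 17 January 2016.
Regulatory Review Extension: +994 days → 7 October 2018.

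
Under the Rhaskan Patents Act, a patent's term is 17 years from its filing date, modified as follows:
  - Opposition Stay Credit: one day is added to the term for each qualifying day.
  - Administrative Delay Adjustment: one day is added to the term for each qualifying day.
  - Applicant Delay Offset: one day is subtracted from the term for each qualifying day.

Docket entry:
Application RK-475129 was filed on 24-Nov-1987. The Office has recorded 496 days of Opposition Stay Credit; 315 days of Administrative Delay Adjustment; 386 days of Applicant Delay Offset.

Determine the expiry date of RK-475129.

January 23, 2006

Base term: filing date + 17 years → 24 November 2004.
Opposition Stay Credit: +496 days → 4 April 2006.
Administrative Delay Adjustment: +315 days → 13 February 2007.
Applicant Delay Offset: −386 days → 23 January 2006.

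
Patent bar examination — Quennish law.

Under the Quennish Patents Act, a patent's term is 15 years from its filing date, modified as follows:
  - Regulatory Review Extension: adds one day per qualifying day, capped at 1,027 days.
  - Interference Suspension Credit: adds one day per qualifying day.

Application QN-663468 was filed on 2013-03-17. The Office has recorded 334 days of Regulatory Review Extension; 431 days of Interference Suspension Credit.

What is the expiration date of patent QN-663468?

2030-04-21

Base term: filing date + 15 years → 17 March 2028.
Regulatory Review Extension: 334 days (within the 1027-day cap) → +334 days → 14 February 2029.
Interference Suspension Credit: +431 days → 21 April 2030.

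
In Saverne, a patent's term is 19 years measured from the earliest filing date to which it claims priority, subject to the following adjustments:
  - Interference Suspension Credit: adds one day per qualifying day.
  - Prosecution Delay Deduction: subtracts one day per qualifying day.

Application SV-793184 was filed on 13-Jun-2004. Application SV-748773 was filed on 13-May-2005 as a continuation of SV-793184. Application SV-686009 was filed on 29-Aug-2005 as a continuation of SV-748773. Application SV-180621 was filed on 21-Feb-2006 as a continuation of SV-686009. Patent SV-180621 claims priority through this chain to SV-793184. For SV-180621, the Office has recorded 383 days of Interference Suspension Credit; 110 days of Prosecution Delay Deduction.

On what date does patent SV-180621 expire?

March 12, 2024

Earliest priority filing: 13 June 2004.
Base term: 13 June 2004 + 19 years → 13 June 2023.
Interference Suspension Credit: +383 days → 30 June 2024.
Prosecution Delay Deduction: −110 days → 12 March 2024.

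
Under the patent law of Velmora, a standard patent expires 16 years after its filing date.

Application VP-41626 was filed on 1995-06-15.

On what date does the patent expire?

Filing date + 16 years → 15 June 2011.

June 15, 2011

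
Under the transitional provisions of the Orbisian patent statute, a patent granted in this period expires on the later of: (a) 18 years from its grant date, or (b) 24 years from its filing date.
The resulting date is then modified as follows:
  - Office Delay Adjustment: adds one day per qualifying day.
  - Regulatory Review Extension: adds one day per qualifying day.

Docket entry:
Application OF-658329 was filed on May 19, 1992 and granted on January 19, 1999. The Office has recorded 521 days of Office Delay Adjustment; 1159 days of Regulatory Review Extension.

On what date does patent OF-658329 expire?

(a) grant + 18 years → 19 January 2017.
(b) filing + 24 years → 19 May 2016.
Later of the two: 19 January 2017.
Office Delay Adjustment: +521 days → 24 June 2018.
Regulatory Review Extension: +1159 days → 26 August 2021.

2021-08-26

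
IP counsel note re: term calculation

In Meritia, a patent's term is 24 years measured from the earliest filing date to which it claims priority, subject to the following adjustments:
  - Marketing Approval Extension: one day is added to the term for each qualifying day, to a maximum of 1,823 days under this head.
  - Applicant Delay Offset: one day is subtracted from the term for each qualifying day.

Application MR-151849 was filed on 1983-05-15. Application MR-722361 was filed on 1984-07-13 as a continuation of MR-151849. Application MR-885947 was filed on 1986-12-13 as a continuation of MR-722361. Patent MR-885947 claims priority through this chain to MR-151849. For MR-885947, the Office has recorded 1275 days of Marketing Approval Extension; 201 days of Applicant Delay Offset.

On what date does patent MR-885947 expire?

Earliest priority filing: 15 May 1983.
Base term: 15 May 1983 + 24 years → 15 May 2007.
Marketing Approval Extension: 1275 days (within the 1823-day cap) → +1275 days → 10 November 2010.
Applicant Delay Offset: −201 days → 23 April 2010.

April 23, 2010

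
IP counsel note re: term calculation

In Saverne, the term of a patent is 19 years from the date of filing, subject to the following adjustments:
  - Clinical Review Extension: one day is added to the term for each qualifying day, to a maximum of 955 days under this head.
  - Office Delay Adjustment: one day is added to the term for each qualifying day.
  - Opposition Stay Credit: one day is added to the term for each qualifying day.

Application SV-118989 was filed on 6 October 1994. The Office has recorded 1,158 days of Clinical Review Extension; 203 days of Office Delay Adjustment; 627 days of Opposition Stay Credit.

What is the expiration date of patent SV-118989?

2018-08-26

Base term: filing date + 19 years → 6 October 2013.
Clinical Review Extension: 1158 days claimed exceeds the 955-day cap, so +955 days → 18 May 2016.
Office Delay Adjustment: +203 days → 7 December 2016.
Opposition Stay Credit: +627 days → 26 August 2018.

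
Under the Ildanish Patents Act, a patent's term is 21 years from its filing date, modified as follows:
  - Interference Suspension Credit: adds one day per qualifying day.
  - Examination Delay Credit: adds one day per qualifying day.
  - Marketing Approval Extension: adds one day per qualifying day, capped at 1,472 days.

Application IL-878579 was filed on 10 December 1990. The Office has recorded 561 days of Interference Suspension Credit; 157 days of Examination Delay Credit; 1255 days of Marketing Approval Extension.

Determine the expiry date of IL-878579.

Base term: filing date + 21 years → 10 December 2011.
Interference Suspension Credit: +561 days → 23 June 2013.
Examination Delay Credit: +157 days → 27 November 2013.
Marketing Approval Extension: 1255 days (within the 1472-day cap) → +1255 days → 5 May 2017.

May 5, 2017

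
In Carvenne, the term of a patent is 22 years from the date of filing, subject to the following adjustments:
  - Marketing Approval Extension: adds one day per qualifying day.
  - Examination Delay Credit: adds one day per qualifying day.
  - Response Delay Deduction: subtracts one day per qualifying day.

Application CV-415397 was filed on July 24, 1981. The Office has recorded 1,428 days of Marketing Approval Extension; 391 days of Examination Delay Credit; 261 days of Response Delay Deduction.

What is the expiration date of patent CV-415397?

Base term: filing date + 22 years → 24 July 2003.
Marketing Approval Extension: +1428 days → 21 June 2007.
Examination Delay Credit: +391 days → 16 July 2008.
Response Delay Deduction: −261 days → 29 October 2007.

2007-10-29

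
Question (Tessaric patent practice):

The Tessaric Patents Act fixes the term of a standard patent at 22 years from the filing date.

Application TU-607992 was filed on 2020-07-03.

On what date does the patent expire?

Filing date + 22 years → 3 July 2042.

July 3, 2042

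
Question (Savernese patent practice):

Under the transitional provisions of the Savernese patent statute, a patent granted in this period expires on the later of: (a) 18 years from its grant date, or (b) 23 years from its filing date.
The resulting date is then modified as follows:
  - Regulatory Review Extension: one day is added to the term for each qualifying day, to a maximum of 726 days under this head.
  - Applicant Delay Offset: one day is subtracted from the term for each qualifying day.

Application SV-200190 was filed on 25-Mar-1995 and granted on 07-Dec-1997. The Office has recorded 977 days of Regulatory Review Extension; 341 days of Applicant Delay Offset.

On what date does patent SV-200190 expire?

2019-04-14

(a) grant + 18 years → 7 December 2015.
(b) filing + 23 years → 25 March 2018.
Later of the two: 25 March 2018.
Regulatory Review Extension: 977 days claimed exceeds the 726-day cap, so +726 days → 20 March 2020.
Applicant Delay Offset: −341 days → 14 April 2019.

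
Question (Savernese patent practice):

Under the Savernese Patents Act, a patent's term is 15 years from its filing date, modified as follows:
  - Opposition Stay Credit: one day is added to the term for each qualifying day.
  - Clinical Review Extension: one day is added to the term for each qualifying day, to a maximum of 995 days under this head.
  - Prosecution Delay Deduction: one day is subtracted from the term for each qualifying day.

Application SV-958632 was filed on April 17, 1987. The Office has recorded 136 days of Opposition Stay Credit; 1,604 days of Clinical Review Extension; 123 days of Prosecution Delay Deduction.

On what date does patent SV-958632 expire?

Base term: filing date + 15 years → 17 April 2002.
Opposition Stay Credit: +136 days → 31 August 2002.
Clinical Review Extension: 1604 days claimed exceeds the 995-day cap, so +995 days → 22 May 2005.
Prosecution Delay Deduction: −123 days → 19 January 2005.

January 19, 2005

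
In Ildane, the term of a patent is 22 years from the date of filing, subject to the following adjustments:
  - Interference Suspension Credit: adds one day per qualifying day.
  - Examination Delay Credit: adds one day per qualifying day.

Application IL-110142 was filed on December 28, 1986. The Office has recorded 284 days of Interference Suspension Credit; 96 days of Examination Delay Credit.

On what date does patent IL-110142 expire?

Base term: filing date + 22 years → 28 December 2008.
Interference Suspension Credit: +284 days → 8 October 2009.
Examination Delay Credit: +96 days → 12 January 2010.

2010-01-12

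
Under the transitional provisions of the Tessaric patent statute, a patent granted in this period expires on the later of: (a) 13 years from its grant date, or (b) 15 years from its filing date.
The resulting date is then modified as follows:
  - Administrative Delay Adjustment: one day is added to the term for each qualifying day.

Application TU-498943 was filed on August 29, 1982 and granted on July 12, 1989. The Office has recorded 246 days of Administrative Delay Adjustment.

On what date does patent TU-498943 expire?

(a) grant + 13 years → 12 July 2002.
(b) filing + 15 years → 29 August 1997.
Later of the two: 12 July 2002.
Administrative Delay Adjustment: +246 days → 15 March 2003.

March 15, 2003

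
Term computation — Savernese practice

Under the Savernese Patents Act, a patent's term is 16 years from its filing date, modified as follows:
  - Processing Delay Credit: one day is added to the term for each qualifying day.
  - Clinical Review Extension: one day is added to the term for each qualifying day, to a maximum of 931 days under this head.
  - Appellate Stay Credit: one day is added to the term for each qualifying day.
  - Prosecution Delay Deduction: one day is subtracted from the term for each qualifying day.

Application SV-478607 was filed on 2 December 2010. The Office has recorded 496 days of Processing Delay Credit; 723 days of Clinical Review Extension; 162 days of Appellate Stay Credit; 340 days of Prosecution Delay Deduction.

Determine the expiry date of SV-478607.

2029-10-08

Base term: filing date + 16 years → 2 December 2026.
Processing Delay Credit: +496 days → 11 April 2028.
Clinical Review Extension: 723 days (within the 931-day cap) → +723 days → 4 April 2030.
Appellate Stay Credit: +162 days → 13 September 2030.
Prosecution Delay Deduction: −340 days → 8 October 2029.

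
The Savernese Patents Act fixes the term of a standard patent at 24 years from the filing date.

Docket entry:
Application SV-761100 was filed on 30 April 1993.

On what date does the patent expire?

2017-04-30

Filing date + 24 years → 30 April 2017.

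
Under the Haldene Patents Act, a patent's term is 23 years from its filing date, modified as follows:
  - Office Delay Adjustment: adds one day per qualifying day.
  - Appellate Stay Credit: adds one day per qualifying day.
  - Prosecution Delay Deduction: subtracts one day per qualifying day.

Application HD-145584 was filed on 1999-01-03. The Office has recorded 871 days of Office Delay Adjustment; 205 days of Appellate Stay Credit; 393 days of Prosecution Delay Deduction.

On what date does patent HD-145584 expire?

Base term: filing date + 23 years → 3 January 2022.
Office Delay Adjustment: +871 days → 23 May 2024.
Appellate Stay Credit: +205 days → 14 December 2024.
Prosecution Delay Deduction: −393 days → 17 November 2023.

2023-11-17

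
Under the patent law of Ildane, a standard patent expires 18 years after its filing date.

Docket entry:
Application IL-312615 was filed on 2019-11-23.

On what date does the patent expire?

November 23, 2037

Filing date + 18 years → 23 November 2037.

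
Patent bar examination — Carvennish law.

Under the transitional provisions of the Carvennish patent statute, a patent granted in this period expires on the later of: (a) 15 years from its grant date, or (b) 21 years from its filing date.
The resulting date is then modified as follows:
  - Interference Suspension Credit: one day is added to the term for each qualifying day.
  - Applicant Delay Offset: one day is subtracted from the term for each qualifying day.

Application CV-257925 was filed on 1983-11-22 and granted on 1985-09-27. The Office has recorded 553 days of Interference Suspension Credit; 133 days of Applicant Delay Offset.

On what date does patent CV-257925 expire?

(a) grant + 15 years → 27 September 2000.
(b) filing + 21 years → 22 November 2004.
Later of the two: 22 November 2004.
Interference Suspension Credit: +553 days → 29 May 2006.
Applicant Delay Offset: −133 days → 16 January 2006.

January 16, 2006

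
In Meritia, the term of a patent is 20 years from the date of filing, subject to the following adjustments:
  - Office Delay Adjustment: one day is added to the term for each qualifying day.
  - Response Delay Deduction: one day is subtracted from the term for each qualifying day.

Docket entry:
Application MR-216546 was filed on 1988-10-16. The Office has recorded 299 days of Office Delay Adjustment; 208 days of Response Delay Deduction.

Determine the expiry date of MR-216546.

Base term: filing date + 20 years → 16 October 2008.
Office Delay Adjustment: +299 days → 11 August 2009.
Response Delay Deduction: −208 days → 15 January 2009.

January 15, 2009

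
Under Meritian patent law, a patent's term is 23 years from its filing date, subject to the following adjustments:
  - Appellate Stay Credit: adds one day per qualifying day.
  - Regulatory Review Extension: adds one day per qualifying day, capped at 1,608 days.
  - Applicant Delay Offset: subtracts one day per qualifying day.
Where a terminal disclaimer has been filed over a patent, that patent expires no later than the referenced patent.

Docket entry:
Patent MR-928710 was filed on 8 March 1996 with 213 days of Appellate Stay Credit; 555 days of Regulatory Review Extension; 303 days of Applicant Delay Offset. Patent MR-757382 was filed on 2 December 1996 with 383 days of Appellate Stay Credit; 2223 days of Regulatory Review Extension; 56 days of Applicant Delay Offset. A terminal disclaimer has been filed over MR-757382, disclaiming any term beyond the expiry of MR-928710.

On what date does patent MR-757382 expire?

Natural term of MR-757382:
  Base: filing + 23 years → 2 December 2019.
  Appellate Stay Credit: +383 days → 19 December 2020.
  Regulatory Review Extension: 2223 days claimed exceeds the 1608-day cap, so +1608 days → 15 May 2025.
  Applicant Delay Offset: −56 days → 20 March 2025.
Expiry of referenced patent MR-928710:
  Base: filing + 23 years → 8 March 2019.
  Appellate Stay Credit: +213 days → 7 October 2019.
  Regulatory Review Extension: 555 days (within the 1608-day cap) → +555 days → 14 April 2021.
  Applicant Delay Offset: −303 days → 15 June 2020.
Terminal disclaimer: MR-757382 expires on the earlier of 20 March 2025 and 15 June 2020.

June 15, 2020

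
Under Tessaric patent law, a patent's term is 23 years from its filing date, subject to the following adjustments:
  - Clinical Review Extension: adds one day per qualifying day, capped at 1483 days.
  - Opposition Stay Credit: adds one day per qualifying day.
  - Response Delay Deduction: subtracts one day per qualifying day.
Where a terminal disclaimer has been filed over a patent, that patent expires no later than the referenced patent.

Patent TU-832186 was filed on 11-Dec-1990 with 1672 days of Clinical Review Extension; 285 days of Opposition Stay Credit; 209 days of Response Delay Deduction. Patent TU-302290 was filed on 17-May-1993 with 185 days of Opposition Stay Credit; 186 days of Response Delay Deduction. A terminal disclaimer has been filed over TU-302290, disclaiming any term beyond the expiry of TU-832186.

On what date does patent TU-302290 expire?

Natural term of TU-302290:
  Base: filing + 23 years → 17 May 2016.
  Opposition Stay Credit: +185 days → 18 November 2016.
  Response Delay Deduction: −186 days → 16 May 2016.
Expiry of referenced patent TU-832186:
  Base: filing + 23 years → 11 December 2013.
  Clinical Review Extension: 1672 days claimed exceeds the 1483-day cap, so +1483 days → 2 January 2018.
  Opposition Stay Credit: +285 days → 14 October 2018.
  Response Delay Deduction: −209 days → 19 March 2018.
Terminal disclaimer: TU-302290 expires on the earlier of 16 May 2016 and 19 March 2018.

2016-05-16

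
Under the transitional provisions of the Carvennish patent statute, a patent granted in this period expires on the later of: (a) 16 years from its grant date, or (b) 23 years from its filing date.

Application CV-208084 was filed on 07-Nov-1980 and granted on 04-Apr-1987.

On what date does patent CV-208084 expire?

November 7, 2003

(a) grant + 16 years → 4 April 2003.
(b) filing + 23 years → 7 November 2003.
Later of the two: 7 November 2003.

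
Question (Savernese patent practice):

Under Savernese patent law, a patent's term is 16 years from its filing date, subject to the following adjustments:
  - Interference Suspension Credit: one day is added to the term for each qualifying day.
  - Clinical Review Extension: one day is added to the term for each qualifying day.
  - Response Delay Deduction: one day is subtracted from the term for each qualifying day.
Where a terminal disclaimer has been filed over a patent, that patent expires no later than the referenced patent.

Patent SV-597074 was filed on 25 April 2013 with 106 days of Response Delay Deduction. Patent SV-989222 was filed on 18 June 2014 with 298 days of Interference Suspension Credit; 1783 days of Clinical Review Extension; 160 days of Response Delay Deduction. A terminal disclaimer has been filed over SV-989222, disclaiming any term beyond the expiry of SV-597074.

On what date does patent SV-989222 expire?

Natural term of SV-989222:
  Base: filing + 16 years → 18 June 2030.
  Interference Suspension Credit: +298 days → 12 April 2031.
  Clinical Review Extension: +1783 days → 28 February 2036.
  Response Delay Deduction: −160 days → 21 September 2035.
Expiry of referenced patent SV-597074:
  Base: filing + 16 years → 25 April 2029.
  Response Delay Deduction: −106 days → 9 January 2029.
Terminal disclaimer: SV-989222 expires on the earlier of 21 September 2035 and 9 January 2029.

January 9, 2029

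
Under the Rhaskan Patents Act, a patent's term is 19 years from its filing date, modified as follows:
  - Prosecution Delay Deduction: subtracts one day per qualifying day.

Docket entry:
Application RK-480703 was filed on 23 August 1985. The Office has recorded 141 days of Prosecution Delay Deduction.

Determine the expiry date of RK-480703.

Base term: filing date + 19 years → 23 August 2004.
Prosecution Delay Deduction: −141 days → 4 April 2004.

April 4, 2004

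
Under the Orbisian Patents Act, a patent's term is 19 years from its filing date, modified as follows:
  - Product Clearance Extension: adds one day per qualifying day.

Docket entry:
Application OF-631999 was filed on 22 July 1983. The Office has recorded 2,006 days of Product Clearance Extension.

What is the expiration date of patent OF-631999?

January 18, 2008

Base term: filing date + 19 years → 22 July 2002.
Product Clearance Extension: +2006 days → 18 January 2008.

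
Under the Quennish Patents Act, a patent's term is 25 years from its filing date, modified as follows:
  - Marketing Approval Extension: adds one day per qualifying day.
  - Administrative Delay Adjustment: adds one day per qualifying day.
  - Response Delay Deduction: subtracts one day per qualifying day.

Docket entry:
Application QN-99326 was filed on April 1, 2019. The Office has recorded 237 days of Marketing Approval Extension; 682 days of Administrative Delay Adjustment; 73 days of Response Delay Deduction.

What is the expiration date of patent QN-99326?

Base term: filing date + 25 years → 1 April 2044.
Marketing Approval Extension: +237 days → 24 November 2044.
Administrative Delay Adjustment: +682 days → 7 October 2046.
Response Delay Deduction: −73 days → 26 July 2046.

2046-07-26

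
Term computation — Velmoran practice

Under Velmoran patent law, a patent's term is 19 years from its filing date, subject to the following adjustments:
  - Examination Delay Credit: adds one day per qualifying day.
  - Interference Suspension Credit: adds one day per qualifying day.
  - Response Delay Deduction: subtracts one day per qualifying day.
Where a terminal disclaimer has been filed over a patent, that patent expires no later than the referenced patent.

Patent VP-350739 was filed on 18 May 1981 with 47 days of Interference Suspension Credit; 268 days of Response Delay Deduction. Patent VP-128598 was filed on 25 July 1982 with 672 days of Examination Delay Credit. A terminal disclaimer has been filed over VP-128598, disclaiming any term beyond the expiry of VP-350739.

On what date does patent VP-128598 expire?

Natural term of VP-128598:
  Base: filing + 19 years → 25 July 2001.
  Examination Delay Credit: +672 days → 28 May 2003.
Expiry of referenced patent VP-350739:
  Base: filing + 19 years → 18 May 2000.
  Interference Suspension Credit: +47 days → 4 July 2000.
  Response Delay Deduction: −268 days → 10 October 1999.
Terminal disclaimer: VP-128598 expires on the earlier of 28 May 2003 and 10 October 1999.

1999-10-10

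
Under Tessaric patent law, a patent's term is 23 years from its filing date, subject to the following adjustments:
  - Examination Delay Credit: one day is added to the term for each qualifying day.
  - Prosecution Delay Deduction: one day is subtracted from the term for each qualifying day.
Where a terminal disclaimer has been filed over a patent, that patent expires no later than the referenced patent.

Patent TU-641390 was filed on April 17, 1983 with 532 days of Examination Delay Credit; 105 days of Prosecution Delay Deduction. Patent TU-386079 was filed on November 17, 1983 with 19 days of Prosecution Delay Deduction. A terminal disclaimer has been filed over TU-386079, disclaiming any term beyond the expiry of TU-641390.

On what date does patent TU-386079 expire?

Natural term of TU-386079:
  Base: filing + 23 years → 17 November 2006.
  Prosecution Delay Deduction: −19 days → 29 October 2006.
Expiry of referenced patent TU-641390:
  Base: filing + 23 years → 17 April 2006.
  Examination Delay Credit: +532 days → 1 October 2007.
  Prosecution Delay Deduction: −105 days → 18 June 2007.
Terminal disclaimer: TU-386079 expires on the earlier of 29 October 2006 and 18 June 2007.

October 29, 2006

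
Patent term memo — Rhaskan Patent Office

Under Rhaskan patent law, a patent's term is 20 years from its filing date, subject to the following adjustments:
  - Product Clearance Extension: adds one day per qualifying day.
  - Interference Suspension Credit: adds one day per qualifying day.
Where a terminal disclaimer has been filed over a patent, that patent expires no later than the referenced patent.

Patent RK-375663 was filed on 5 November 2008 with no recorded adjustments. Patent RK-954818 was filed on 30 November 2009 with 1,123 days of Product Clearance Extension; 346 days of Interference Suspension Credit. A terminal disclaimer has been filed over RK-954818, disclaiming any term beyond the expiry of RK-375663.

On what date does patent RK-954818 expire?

November 5, 2028

Natural term of RK-954818:
  Base: filing + 20 years → 30 November 2029.
  Product Clearance Extension: +1123 days → 27 December 2032.
  Interference Suspension Credit: +346 days → 8 December 2033.
Expiry of referenced patent RK-375663:
  Base: filing + 20 years → 5 November 2028.
Terminal disclaimer: RK-954818 expires on the earlier of 8 December 2033 and 5 November 2028.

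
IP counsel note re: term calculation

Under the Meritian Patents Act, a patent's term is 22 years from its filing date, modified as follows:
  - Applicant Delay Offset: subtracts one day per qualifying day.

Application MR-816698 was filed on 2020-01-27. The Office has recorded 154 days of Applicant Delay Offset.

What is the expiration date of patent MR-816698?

2041-08-26

Base term: filing date + 22 years → 27 January 2042.
Applicant Delay Offset: −154 days → 26 August 2041.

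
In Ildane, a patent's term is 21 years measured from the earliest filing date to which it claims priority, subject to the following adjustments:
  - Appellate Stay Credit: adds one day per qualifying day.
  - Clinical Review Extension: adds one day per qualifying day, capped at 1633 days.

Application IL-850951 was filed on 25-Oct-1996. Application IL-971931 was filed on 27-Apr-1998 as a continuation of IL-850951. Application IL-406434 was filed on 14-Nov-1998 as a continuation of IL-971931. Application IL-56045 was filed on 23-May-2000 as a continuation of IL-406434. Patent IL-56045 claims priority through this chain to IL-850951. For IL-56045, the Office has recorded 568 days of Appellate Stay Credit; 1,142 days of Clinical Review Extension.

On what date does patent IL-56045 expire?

July 1, 2022

Earliest priority filing: 25 October 1996.
Base term: 25 October 1996 + 21 years → 25 October 2017.
Appellate Stay Credit: +568 days → 16 May 2019.
Clinical Review Extension: 1142 days (within the 1633-day cap) → +1142 days → 1 July 2022.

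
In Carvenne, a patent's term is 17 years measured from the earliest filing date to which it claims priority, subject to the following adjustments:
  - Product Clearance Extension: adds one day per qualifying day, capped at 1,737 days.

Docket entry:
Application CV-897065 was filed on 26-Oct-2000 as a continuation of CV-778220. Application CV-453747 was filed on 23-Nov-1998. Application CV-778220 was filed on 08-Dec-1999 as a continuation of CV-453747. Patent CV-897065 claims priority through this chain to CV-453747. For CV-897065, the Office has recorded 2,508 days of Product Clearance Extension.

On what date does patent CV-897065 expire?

Earliest priority filing: 23 November 1998.
Base term: 23 November 1998 + 17 years → 23 November 2015.
Product Clearance Extension: 2508 days claimed exceeds the 1737-day cap, so +1737 days → 25 August 2020.

2020-08-25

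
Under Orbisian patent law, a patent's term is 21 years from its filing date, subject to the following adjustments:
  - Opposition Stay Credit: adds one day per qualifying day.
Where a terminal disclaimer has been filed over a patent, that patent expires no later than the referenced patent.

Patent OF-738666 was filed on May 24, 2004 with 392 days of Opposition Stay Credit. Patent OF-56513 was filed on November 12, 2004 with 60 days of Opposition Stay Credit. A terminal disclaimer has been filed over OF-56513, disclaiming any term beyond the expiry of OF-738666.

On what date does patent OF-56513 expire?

2026-01-11

Natural term of OF-56513:
  Base: filing + 21 years → 12 November 2025.
  Opposition Stay Credit: +60 days → 11 January 2026.
Expiry of referenced patent OF-738666:
  Base: filing + 21 years → 24 May 2025.
  Opposition Stay Credit: +392 days → 20 June 2026.
Terminal disclaimer: OF-56513 expires on the earlier of 11 January 2026 and 20 June 2026.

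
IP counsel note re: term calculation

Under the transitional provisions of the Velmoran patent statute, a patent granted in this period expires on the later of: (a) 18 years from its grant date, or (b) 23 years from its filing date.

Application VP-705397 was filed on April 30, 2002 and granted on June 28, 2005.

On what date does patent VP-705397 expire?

April 30, 2025

(a) grant + 18 years → 28 June 2023.
(b) filing + 23 years → 30 April 2025.
Later of the two: 30 April 2025.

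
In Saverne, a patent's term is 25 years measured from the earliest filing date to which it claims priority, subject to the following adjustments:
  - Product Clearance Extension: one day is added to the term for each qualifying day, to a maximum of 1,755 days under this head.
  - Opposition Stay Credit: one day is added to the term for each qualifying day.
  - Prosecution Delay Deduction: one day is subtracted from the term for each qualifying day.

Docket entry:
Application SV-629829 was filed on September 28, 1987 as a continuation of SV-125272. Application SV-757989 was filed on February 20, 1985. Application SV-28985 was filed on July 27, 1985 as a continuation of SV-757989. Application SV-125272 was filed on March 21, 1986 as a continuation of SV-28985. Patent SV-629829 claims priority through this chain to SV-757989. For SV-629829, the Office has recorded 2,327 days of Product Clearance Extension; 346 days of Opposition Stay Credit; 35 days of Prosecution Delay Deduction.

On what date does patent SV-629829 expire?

Earliest priority filing: 20 February 1985.
Base term: 20 February 1985 + 25 years → 20 February 2010.
Product Clearance Extension: 2327 days claimed exceeds the 1755-day cap, so +1755 days → 11 December 2014.
Opposition Stay Credit: +346 days → 22 November 2015.
Prosecution Delay Deduction: −35 days → 18 October 2015.

2015-10-18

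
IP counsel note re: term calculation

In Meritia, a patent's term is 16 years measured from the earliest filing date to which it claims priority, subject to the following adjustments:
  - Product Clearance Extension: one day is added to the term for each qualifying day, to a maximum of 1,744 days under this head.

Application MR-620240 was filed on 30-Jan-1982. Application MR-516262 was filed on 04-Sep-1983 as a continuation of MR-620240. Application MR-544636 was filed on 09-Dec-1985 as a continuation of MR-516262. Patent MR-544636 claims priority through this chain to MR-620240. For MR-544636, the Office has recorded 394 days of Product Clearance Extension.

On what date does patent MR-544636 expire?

February 28, 1999

Earliest priority filing: 30 January 1982.
Base term: 30 January 1982 + 16 years → 30 January 1998.
Product Clearance Extension: 394 days (within the 1744-day cap) → +394 days → 28 February 1999.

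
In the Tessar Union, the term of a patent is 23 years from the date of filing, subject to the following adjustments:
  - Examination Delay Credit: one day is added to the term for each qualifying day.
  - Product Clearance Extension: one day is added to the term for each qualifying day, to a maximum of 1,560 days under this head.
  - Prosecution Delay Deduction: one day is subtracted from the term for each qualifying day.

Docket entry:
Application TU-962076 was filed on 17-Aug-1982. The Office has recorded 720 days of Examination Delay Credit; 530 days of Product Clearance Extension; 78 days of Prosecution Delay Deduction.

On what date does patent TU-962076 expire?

Base term: filing date + 23 years → 17 August 2005.
Examination Delay Credit: +720 days → 7 August 2007.
Product Clearance Extension: 530 days (within the 1560-day cap) → +530 days → 18 January 2009.
Prosecution Delay Deduction: −78 days → 1 November 2008.

2008-11-01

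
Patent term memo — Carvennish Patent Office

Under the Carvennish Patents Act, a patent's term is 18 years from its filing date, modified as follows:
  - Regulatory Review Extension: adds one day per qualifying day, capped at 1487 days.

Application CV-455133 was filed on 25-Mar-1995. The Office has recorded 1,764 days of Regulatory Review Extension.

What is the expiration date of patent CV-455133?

2017-04-20

Base term: filing date + 18 years → 25 March 2013.
Regulatory Review Extension: 1764 days claimed exceeds the 1487-day cap, so +1487 days → 20 April 2017.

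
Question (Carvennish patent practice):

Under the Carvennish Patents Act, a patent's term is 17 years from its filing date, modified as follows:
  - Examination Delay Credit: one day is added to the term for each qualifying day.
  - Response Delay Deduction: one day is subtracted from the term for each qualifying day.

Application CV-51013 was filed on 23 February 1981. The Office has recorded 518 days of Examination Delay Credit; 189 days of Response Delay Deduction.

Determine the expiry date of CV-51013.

Base term: filing date + 17 years → 23 February 1998.
Examination Delay Credit: +518 days → 26 July 1999.
Response Delay Deduction: −189 days → 18 January 1999.

January 18, 1999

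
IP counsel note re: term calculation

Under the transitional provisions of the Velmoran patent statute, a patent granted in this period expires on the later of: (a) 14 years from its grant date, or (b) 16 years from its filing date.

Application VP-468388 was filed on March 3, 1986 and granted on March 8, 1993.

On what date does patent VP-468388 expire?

(a) grant + 14 years → 8 March 2007.
(b) filing + 16 years → 3 March 2002.
Later of the two: 8 March 2007.

March 8, 2007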